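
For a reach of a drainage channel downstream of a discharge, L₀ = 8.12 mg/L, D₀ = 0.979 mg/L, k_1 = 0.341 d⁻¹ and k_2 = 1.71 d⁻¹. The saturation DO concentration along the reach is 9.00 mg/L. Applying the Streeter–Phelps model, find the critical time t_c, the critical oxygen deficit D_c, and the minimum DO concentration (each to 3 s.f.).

t_c ≈ 0.694 d; D_c ≈ 1.28 mg/L; min DO ≈ 7.72 mg/L

At the critical point dD/dt = 0, so k_1 L₀ e^(−k_1 t) = k_2 D. Substituting D(t) from the Streeter–Phelps equation and solving for t gives
t_c = ln[(k_2/k_1)(1 − D₀(k_2−k_1)/(k_1 L₀))] / (k_2−k_1).
Here k_2−k_1 = 1.369 d⁻¹ and 1 − D₀(k_2−k_1)/(k_1 L₀) = 1 − 0.979×1.369/(0.341×8.12) = 0.5160, so
t_c = ln(5.015 × 0.5160) / 1.369 = 0.9507 / 1.369 = 0.6944 d.
D_c = (k_1/k_2) L₀ e^(−k_1 t_c) = (0.341/1.71) × 8.12 × e^(−0.341×0.6944) = 0.1994 × 8.12 × 0.7892 = 1.278 mg/L.
Minimum DO = C_s − D_c = 9.00 − 1.278 = 7.722 mg/L.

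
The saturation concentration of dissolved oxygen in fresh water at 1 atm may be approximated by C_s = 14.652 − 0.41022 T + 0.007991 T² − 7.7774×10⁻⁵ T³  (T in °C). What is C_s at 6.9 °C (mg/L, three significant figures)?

C_s = 14.652 − 0.41022×6.9 + 0.007991×6.9² − 7.7774×10⁻⁵×6.9³ = 12.18 mg/L.

C_s ≈ 12.2 mg/L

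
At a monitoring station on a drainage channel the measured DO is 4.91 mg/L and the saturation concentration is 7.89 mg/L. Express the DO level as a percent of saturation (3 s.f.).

% saturation = C/C_s × 100 = 4.91/7.89 × 100 = 62.2 %.

62.2 % saturation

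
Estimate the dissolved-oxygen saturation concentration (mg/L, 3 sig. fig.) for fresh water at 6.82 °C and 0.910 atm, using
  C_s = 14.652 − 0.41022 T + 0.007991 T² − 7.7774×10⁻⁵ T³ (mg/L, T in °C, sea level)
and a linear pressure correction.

C_s ≈ 11.1 mg/L

At sea level: C_s = 14.652 − 0.41022×6.82 + 0.007991×6.82² − 7.7774×10⁻⁵×6.82³ = 12.20 mg/L.
Pressure correction: C_s' = 12.20 × 0.910 = 11.10 mg/L.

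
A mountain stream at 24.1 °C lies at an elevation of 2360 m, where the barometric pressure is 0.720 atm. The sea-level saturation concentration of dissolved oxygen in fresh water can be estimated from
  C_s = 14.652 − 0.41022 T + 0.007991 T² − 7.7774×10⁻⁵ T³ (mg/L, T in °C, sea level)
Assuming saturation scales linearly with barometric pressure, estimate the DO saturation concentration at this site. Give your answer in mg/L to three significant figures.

At sea level: C_s = 14.652 − 0.41022×24.1 + 0.007991×24.1² − 7.7774×10⁻⁵×24.1³ = 8.318 mg/L.
Pressure correction: C_s' = 8.318 × 0.720 = 5.989 mg/L.

C_s ≈ 5.99 mg/L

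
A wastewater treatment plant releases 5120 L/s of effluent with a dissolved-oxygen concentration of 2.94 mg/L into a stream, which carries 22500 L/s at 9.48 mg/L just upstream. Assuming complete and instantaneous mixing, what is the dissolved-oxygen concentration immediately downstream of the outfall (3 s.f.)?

Flow-weighted mixing: C = (Q_r C_r + Q_w C_w)/(Q_r + Q_w)
= (22500×9.48 + 5120×2.94)/(22500 + 5120) = 228400/27620 = 8.268 mg/L.

8.27 mg/L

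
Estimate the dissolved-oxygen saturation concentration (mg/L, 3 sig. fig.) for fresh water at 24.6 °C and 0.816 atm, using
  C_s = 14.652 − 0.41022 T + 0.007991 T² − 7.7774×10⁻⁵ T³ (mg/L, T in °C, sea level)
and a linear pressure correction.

C_s ≈ 6.72 mg/L

At sea level: C_s = 14.652 − 0.41022×24.6 + 0.007991×24.6² − 7.7774×10⁻⁵×24.6³ = 8.239 mg/L.
Pressure correction: C_s' = 8.239 × 0.816 = 6.723 mg/L.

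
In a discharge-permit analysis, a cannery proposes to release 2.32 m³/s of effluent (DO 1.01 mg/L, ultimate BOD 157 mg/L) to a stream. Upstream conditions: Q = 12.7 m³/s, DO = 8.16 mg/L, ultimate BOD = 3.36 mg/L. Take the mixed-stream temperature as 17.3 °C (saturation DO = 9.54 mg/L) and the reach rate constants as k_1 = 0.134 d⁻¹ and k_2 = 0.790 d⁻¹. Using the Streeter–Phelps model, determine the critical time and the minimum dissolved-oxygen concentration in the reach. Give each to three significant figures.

t_c ≈ 1.80 d; minimum DO ≈ 5.93 mg/L

Mixed DO = (12.7×8.16 + 2.32×1.01)/(12.7+2.32) = 106.0/15.02 = 7.056 mg/L.
Mixed L₀ = (12.7×3.36 + 2.32×157)/(15.02) = 406.9/15.02 = 27.09 mg/L.
Initial deficit D₀ = C_s − DO₀ = 9.54 − 7.056 = 2.484 mg/L.
t_c = (1/0.6560) ln[(0.790/0.134)(1 − 2.484×0.6560/(0.134×27.09))] = 1.524 × ln(3.249) = 1.796 d.
D_c = (0.134/0.790) × 27.09 × e^(−0.134×1.796) = 0.1696 × 27.09 × 0.7861 = 3.612 mg/L.
Minimum DO = 9.54 − 3.612 = 5.928 mg/L.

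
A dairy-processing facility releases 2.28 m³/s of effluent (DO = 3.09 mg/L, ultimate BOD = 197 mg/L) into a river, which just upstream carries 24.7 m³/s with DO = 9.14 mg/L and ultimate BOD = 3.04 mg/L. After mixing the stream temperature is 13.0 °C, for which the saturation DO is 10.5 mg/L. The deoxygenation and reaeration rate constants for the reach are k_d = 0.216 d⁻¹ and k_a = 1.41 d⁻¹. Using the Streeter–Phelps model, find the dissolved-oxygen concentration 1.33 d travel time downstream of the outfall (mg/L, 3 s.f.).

Mixed DO = (24.7×9.14 + 2.28×3.09)/(24.7+2.28) = 232.8/26.98 = 8.629 mg/L.
Mixed L₀ = (24.7×3.04 + 2.28×197)/(26.98) = 524.2/26.98 = 19.43 mg/L.
Initial deficit D₀ = C_s − DO₀ = 10.5 − 8.629 = 1.871 mg/L.
D(1.33) = [0.216×19.43/(1.41−0.216)](e^(−0.216×1.33) − e^(−1.41×1.33)) + 1.871 e^(−1.41×1.33)
= 3.515 × (0.7503 − 0.1533) + 1.871 × 0.1533 = 2.385 mg/L.
DO = 10.5 − 2.385 = 8.115 mg/L.

DO ≈ 8.11 mg/L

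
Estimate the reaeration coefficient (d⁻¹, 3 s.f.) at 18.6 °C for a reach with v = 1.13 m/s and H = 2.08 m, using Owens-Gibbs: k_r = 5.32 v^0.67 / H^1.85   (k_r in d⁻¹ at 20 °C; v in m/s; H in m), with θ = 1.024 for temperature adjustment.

k_r(20) = 5.32 × 1.13^0.67 / 2.08^1.85 = 5.32 × 1.085 / 3.876 = 1.490 d⁻¹.
k_r(18.6) = 1.490 × 1.024^(18.6−20) = 1.490 × 0.9673 = 1.441 d⁻¹.

k_r ≈ 1.44 d⁻¹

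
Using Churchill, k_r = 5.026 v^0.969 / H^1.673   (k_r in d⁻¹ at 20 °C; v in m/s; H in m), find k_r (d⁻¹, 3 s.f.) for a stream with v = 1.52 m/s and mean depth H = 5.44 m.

k_r ≈ 0.443 d⁻¹

k_r = 5.026 × 1.52^0.969 / 5.44^1.673 = 5.026 × 1.500 / 17.01 = 0.4434 d⁻¹.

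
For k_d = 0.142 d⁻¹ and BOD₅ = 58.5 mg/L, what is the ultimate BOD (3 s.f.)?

BOD₅ = L₀(1 − e^(−5k_d)) ⇒ L₀ = BOD₅ / (1 − e^(−5×0.142))
= 58.5 / (1 − 0.4916) = 58.5 / 0.5084 = 115.1 mg/L.

L₀ ≈ 115 mg/L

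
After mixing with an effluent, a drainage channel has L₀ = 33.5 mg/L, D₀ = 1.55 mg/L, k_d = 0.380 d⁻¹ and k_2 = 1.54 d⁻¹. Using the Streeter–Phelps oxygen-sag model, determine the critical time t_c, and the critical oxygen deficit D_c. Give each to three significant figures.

With k_2/k_d = 4.053 and 1 − D₀(k_2−k_d)/(k_d L₀) = 0.8588,
t_c = ln(4.053 × 0.8588) / (1.54 − 0.380) = ln(3.480) / 1.160 = 1.247/1.160 = 1.075 d.
D_c = (k_d/k_2) L₀ e^(−k_d t_c) = (0.380/1.54) × 33.5 × e^(−0.380×1.075) = 0.2468 × 33.5 × 0.6646 = 5.494 mg/L.

t_c ≈ 1.08 d; D_c ≈ 5.49 mg/L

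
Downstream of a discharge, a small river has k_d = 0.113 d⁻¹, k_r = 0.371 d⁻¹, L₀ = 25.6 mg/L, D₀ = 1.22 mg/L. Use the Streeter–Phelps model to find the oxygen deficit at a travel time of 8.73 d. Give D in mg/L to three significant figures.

D ≈ 3.79 mg/L

k_d L₀/(k_r−k_d) = 0.113×25.6/(0.371−0.113) = 2.893/0.2580 = 11.21 mg/L.
e^(−k_d t) = e^(−0.113×8.730) = 0.3729; e^(−k_r t) = e^(−0.371×8.730) = 0.03921.
D = 11.21 × (0.3729 − 0.03921) + 1.22 × 0.03921 = 3.741 + 0.04784 = 3.789 mg/L.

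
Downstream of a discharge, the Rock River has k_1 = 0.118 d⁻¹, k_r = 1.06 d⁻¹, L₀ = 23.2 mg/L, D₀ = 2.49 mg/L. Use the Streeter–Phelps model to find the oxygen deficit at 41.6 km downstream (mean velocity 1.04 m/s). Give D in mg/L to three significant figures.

D ≈ 2.50 mg/L

Travel time t = x/v = 41.6 km / (1.04 m/s) = 41600 m / 1.04 m/s = 40000 s = 0.4630 d.
k_1 L₀/(k_r−k_1) = 0.118×23.2/(1.06−0.118) = 2.738/0.9420 = 2.906 mg/L.
e^(−k_1 t) = e^(−0.118×0.4630) = 0.9468; e^(−k_r t) = e^(−1.06×0.4630) = 0.6122.
D = 2.906 × (0.9468 − 0.6122) + 2.49 × 0.6122 = 0.9726 + 1.524 = 2.497 mg/L.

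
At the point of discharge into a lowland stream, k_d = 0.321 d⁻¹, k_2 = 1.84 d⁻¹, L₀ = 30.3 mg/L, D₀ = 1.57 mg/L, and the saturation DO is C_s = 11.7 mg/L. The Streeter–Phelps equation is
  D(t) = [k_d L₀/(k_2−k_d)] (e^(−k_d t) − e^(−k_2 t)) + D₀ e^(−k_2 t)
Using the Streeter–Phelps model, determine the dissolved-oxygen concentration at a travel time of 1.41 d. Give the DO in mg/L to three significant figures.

DO ≈ 7.99 mg/L

k_d L₀/(k_2−k_d) = 0.321×30.3/(1.84−0.321) = 9.726/1.519 = 6.403 mg/L.
e^(−k_d t) = e^(−0.321×1.410) = 0.6360; e^(−k_2 t) = e^(−1.84×1.410) = 0.07469.
D = 6.403 × (0.6360 − 0.07469) + 1.57 × 0.07469 = 3.594 + 0.1173 = 3.711 mg/L.
DO = C_s − D = 11.7 − 3.711 = 7.989 mg/L.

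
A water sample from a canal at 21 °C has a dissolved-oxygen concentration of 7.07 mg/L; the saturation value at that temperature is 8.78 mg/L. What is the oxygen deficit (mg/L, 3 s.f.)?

D ≈ 1.71 mg/L

D = C_s − C = 8.78 − 7.07 = 1.71 mg/L.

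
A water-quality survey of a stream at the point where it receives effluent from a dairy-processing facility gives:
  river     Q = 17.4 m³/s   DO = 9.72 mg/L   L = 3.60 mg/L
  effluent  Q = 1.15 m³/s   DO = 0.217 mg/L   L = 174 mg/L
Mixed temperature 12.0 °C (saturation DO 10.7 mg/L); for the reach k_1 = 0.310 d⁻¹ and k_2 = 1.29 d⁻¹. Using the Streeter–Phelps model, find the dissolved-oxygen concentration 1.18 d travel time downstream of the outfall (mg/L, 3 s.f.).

Mixed DO = (17.4×9.72 + 1.15×0.217)/(17.4+1.15) = 169.4/18.55 = 9.131 mg/L.
Mixed L₀ = (17.4×3.60 + 1.15×174)/(18.55) = 262.7/18.55 = 14.16 mg/L.
Initial deficit D₀ = C_s − DO₀ = 10.7 − 9.131 = 1.569 mg/L.
D(1.18) = [0.310×14.16/(1.29−0.310)](e^(−0.310×1.18) − e^(−1.29×1.18)) + 1.569 e^(−1.29×1.18)
= 4.480 × (0.6936 − 0.2182) + 1.569 × 0.2182 = 2.472 mg/L.
DO = 10.7 − 2.472 = 8.228 mg/L.

DO ≈ 8.23 mg/L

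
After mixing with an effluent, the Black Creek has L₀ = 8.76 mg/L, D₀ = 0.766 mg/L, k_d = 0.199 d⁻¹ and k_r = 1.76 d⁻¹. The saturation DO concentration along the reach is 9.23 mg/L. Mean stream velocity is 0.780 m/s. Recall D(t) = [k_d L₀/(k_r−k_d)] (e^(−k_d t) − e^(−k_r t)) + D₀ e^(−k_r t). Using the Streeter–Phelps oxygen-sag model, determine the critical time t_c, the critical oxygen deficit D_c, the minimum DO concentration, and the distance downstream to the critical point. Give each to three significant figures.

t_c = [1/(k_r−k_d)] ln[(k_r/k_d)(1 − D₀(k_r−k_d)/(k_d L₀))]
= [1/(1.76−0.199)] ln[(1.76/0.199)(1 − 0.766×1.561/(0.199×8.76))]
= (1/1.561) ln[8.844 × 0.3141] = 0.6406 × ln(2.778) = 0.6406 × 1.022 = 0.6545 d.
L(t_c) = L₀ e^(−k_d t_c) = 8.76 × 0.8779 = 7.690 mg/L, and at the critical point k_r D_c = k_d L, so D_c = (0.199/1.76) × 7.690 = 0.8695 mg/L.
Minimum DO = C_s − D_c = 9.23 − 0.8695 = 8.360 mg/L.
x_c = v t_c = 0.780 m/s × 0.6545 d × 86400 s/d = 44110 m ≈ 44.1 km.

t_c ≈ 0.654 d; D_c ≈ 0.870 mg/L; min DO ≈ 8.36 mg/L; x_c ≈ 44.1 km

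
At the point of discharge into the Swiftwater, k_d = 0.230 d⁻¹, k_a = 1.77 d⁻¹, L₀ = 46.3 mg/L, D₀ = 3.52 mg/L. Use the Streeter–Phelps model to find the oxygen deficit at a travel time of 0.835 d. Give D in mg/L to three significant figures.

D ≈ 4.93 mg/L

k_d L₀/(k_a−k_d) = 0.230×46.3/(1.77−0.230) = 10.65/1.540 = 6.915 mg/L.
e^(−k_d t) = e^(−0.230×0.8350) = 0.8253; e^(−k_a t) = e^(−1.77×0.8350) = 0.2281.
D = 6.915 × (0.8253 − 0.2281) + 3.52 × 0.2281 = 4.129 + 0.8029 = 4.932 mg/L.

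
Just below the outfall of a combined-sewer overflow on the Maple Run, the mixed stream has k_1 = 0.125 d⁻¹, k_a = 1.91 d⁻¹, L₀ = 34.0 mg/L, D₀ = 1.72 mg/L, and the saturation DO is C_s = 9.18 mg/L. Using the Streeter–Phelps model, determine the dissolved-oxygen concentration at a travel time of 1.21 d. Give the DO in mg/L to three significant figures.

k_1 L₀/(k_a−k_1) = 0.125×34.0/(1.91−0.125) = 4.250/1.785 = 2.381 mg/L.
e^(−k_1 t) = e^(−0.125×1.210) = 0.8596; e^(−k_a t) = e^(−1.91×1.210) = 0.09915.
D = 2.381 × (0.8596 − 0.09915) + 1.72 × 0.09915 = 1.811 + 0.1705 = 1.981 mg/L.
DO = C_s − D = 9.18 − 1.981 = 7.199 mg/L.

DO ≈ 7.20 mg/L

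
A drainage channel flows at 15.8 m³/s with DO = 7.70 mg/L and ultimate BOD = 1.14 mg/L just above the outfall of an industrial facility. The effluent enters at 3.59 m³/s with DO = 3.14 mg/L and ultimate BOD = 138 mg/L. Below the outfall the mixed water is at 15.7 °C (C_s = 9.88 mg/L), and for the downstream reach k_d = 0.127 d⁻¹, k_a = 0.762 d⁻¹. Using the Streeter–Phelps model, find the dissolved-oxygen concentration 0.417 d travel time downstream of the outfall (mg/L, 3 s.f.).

Mixed DO = (15.8×7.70 + 3.59×3.14)/(15.8+3.59) = 132.9/19.39 = 6.856 mg/L.
Mixed L₀ = (15.8×1.14 + 3.59×138)/(19.39) = 513.4/19.39 = 26.48 mg/L.
Initial deficit D₀ = C_s − DO₀ = 9.88 − 6.856 = 3.024 mg/L.
D(0.417) = [0.127×26.48/(0.762−0.127)](e^(−0.127×0.417) − e^(−0.762×0.417)) + 3.024 e^(−0.762×0.417)
= 5.296 × (0.9484 − 0.7278) + 3.024 × 0.7278 = 3.369 mg/L.
DO = 9.88 − 3.369 = 6.511 mg/L.

DO ≈ 6.51 mg/L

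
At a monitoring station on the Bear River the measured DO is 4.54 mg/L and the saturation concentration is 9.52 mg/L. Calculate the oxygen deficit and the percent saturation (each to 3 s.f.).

D ≈ 4.98 mg/L; 47.7 % saturation

D = C_s − C = 9.52 − 4.54 = 4.98 mg/L.
% saturation = 4.54/9.52 × 100 = 47.7 %.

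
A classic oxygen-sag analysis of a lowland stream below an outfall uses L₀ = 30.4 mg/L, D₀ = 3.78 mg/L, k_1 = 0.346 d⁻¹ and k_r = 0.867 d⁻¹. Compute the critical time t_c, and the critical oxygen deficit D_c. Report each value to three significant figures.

t_c ≈ 1.37 d; D_c ≈ 7.56 mg/L

With k_r/k_1 = 2.506 and 1 − D₀(k_r−k_1)/(k_1 L₀) = 0.8128,
t_c = ln(2.506 × 0.8128) / (0.867 − 0.346) = ln(2.037) / 0.5210 = 0.7113/0.5210 = 1.365 d.
D_c = (k_1/k_r) L₀ e^(−k_1 t_c) = (0.346/0.867) × 30.4 × e^(−0.346×1.365) = 0.3991 × 30.4 × 0.6235 = 7.565 mg/L.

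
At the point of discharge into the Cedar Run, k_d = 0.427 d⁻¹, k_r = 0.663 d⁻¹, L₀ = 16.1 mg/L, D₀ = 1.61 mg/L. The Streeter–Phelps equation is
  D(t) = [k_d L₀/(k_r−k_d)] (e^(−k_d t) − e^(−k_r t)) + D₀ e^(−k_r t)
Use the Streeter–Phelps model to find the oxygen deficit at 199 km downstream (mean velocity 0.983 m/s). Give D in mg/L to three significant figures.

D ≈ 4.89 mg/L

Travel time t = x/v = 199 km / (0.983 m/s) = 199000 m / 0.983 m/s = 202400 s = 2.343 d.
k_d L₀/(k_r−k_d) = 0.427×16.1/(0.663−0.427) = 6.875/0.2360 = 29.13 mg/L.
e^(−k_d t) = e^(−0.427×2.343) = 0.3677; e^(−k_r t) = e^(−0.663×2.343) = 0.2115.
D = 29.13 × (0.3677 − 0.2115) + 1.61 × 0.2115 = 4.550 + 0.3405 = 4.890 mg/L.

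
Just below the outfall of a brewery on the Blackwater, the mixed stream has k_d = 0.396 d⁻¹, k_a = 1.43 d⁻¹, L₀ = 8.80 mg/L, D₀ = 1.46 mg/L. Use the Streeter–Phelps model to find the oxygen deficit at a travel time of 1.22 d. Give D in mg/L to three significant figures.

k_d L₀/(k_a−k_d) = 0.396×8.80/(1.43−0.396) = 3.485/1.034 = 3.370 mg/L.
e^(−k_d t) = e^(−0.396×1.220) = 0.6169; e^(−k_a t) = e^(−1.43×1.220) = 0.1747.
D = 3.370 × (0.6169 − 0.1747) + 1.46 × 0.1747 = 1.490 + 0.2551 = 1.745 mg/L.

D ≈ 1.75 mg/L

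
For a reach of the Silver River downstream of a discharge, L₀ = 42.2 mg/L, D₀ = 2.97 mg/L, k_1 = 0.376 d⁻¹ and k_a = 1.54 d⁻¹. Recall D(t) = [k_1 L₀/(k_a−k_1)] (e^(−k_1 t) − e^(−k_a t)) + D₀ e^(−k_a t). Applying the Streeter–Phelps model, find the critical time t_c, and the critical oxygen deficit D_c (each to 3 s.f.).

With k_a/k_1 = 4.096 and 1 − D₀(k_a−k_1)/(k_1 L₀) = 0.7821,
t_c = ln(4.096 × 0.7821) / (1.54 − 0.376) = ln(3.203) / 1.164 = 1.164/1.164 = 1.000 d.
D_c = (k_1/k_a) L₀ e^(−k_1 t_c) = (0.376/1.54) × 42.2 × e^(−0.376×1.000) = 0.2442 × 42.2 × 0.6866 = 7.074 mg/L.

t_c ≈ 1.00 d; D_c ≈ 7.07 mg/L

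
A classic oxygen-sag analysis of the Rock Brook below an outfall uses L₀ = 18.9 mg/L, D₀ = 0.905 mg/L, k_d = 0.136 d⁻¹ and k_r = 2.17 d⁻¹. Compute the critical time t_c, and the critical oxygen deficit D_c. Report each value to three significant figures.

t_c ≈ 0.743 d; D_c ≈ 1.07 mg/L

At the critical point dD/dt = 0, so k_d L₀ e^(−k_d t) = k_r D. Substituting D(t) from the Streeter–Phelps equation and solving for t gives
t_c = ln[(k_r/k_d)(1 − D₀(k_r−k_d)/(k_d L₀))] / (k_r−k_d).
Here k_r−k_d = 2.034 d⁻¹ and 1 − D₀(k_r−k_d)/(k_d L₀) = 1 − 0.905×2.034/(0.136×18.9) = 0.2839, so
t_c = ln(15.96 × 0.2839) / 2.034 = 1.511 / 2.034 = 0.7426 d.
L(t_c) = L₀ e^(−k_d t_c) = 18.9 × 0.9039 = 17.08 mg/L, and at the critical point k_r D_c = k_d L, so D_c = (0.136/2.17) × 17.08 = 1.071 mg/L.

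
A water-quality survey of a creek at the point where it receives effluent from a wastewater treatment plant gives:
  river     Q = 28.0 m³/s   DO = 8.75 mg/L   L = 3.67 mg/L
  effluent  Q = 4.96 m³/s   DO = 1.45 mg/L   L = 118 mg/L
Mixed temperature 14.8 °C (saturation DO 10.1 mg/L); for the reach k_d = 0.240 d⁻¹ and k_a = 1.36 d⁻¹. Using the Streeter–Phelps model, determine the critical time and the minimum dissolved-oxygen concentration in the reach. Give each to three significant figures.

Mixed DO = (28.0×8.75 + 4.96×1.45)/(28.0+4.96) = 252.2/32.96 = 7.651 mg/L.
Mixed L₀ = (28.0×3.67 + 4.96×118)/(32.96) = 688.0/32.96 = 20.88 mg/L.
Initial deficit D₀ = C_s − DO₀ = 10.1 − 7.651 = 2.449 mg/L.
t_c = (1/1.120) ln[(1.36/0.240)(1 − 2.449×1.120/(0.240×20.88))] = 0.8929 × ln(2.565) = 0.8410 d.
D_c = (0.240/1.36) × 20.88 × e^(−0.240×0.8410) = 0.1765 × 20.88 × 0.8172 = 3.011 mg/L.
Minimum DO = 10.1 − 3.011 = 7.089 mg/L.

t_c ≈ 0.841 d; minimum DO ≈ 7.09 mg/L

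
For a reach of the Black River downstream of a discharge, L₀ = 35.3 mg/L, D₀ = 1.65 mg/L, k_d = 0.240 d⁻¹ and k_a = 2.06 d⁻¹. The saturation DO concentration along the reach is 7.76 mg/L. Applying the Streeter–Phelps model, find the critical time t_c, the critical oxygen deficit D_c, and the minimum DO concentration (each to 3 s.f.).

t_c ≈ 0.941 d; D_c ≈ 3.28 mg/L; min DO ≈ 4.48 mg/L

At the critical point dD/dt = 0, so k_d L₀ e^(−k_d t) = k_a D. Substituting D(t) from the Streeter–Phelps equation and solving for t gives
t_c = ln[(k_a/k_d)(1 − D₀(k_a−k_d)/(k_d L₀))] / (k_a−k_d).
Here k_a−k_d = 1.820 d⁻¹ and 1 − D₀(k_a−k_d)/(k_d L₀) = 1 − 1.65×1.820/(0.240×35.3) = 0.6455, so
t_c = ln(8.583 × 0.6455) / 1.820 = 1.712 / 1.820 = 0.9407 d.
D_c = (k_d/k_a) L₀ e^(−k_d t_c) = (0.240/2.06) × 35.3 × e^(−0.240×0.9407) = 0.1165 × 35.3 × 0.7979 = 3.281 mg/L.
Minimum DO = C_s − D_c = 7.76 − 3.281 = 4.479 mg/L.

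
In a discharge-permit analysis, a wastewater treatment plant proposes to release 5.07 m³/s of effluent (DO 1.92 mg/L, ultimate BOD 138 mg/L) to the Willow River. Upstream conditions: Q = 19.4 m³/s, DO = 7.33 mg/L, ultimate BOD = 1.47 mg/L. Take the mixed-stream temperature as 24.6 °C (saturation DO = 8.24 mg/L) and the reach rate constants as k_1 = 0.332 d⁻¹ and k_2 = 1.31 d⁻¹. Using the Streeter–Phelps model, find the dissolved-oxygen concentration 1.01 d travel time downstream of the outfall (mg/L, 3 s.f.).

DO ≈ 3.17 mg/L

Mixed DO = (19.4×7.33 + 5.07×1.92)/(19.4+5.07) = 151.9/24.47 = 6.209 mg/L.
Mixed L₀ = (19.4×1.47 + 5.07×138)/(24.47) = 728.2/24.47 = 29.76 mg/L.
Initial deficit D₀ = C_s − DO₀ = 8.24 − 6.209 = 2.031 mg/L.
D(1.01) = [0.332×29.76/(1.31−0.332)](e^(−0.332×1.01) − e^(−1.31×1.01)) + 2.031 e^(−1.31×1.01)
= 10.10 × (0.7151 − 0.2663) + 2.031 × 0.2663 = 5.075 mg/L.
DO = 8.24 − 5.075 = 3.165 mg/L.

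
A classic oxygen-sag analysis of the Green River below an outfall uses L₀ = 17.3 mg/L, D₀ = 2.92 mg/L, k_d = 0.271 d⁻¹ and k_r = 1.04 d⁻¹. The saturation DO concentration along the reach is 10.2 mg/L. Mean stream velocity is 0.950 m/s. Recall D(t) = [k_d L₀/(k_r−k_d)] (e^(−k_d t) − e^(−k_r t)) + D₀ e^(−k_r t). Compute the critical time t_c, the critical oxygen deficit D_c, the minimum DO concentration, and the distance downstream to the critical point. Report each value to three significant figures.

t_c = [1/(k_r−k_d)] ln[(k_r/k_d)(1 − D₀(k_r−k_d)/(k_d L₀))]
= [1/(1.04−0.271)] ln[(1.04/0.271)(1 − 2.92×0.7690/(0.271×17.3))]
= (1/0.7690) ln[3.838 × 0.5210] = 1.300 × ln(2.000) = 1.300 × 0.6929 = 0.9011 d.
L(t_c) = L₀ e^(−k_d t_c) = 17.3 × 0.7833 = 13.55 mg/L, and at the critical point k_r D_c = k_d L, so D_c = (0.271/1.04) × 13.55 = 3.531 mg/L.
Minimum DO = C_s − D_c = 10.2 − 3.531 = 6.669 mg/L.
x_c = v t_c = 0.950 m/s × 0.9011 d × 86400 s/d = 73960 m ≈ 74.0 km.

t_c ≈ 0.901 d; D_c ≈ 3.53 mg/L; min DO ≈ 6.67 mg/L; x_c ≈ 74.0 km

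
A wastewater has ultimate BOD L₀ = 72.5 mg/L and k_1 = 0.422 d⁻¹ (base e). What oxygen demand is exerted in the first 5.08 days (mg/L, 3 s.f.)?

y ≈ 64.0 mg/L

y_t = L₀(1 − e^(−k_1 t)) = 72.5 × (1 − e^(−0.422×5.08))
= 72.5 × (1 − 0.1172) = 72.5 × 0.8828 = 64.00 mg/L.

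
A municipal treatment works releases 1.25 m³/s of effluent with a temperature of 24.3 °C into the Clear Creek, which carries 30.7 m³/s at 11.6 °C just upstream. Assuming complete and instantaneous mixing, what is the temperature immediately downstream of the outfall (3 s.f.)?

12.1 °C

Flow-weighted mixing: C = (Q_r C_r + Q_w C_w)/(Q_r + Q_w)
= (30.7×11.6 + 1.25×24.3)/(30.7 + 1.25) = 386.5/31.95 = 12.10 °C.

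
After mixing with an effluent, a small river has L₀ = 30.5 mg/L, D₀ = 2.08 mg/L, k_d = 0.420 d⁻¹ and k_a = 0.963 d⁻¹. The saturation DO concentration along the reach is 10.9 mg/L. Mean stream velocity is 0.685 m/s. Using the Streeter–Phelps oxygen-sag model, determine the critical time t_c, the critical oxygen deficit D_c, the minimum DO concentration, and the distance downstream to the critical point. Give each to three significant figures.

With k_a/k_d = 2.293 and 1 − D₀(k_a−k_d)/(k_d L₀) = 0.9118,
t_c = ln(2.293 × 0.9118) / (0.963 − 0.420) = ln(2.091) / 0.5430 = 0.7375/0.5430 = 1.358 d.
D_c = (k_d/k_a) L₀ e^(−k_d t_c) = (0.420/0.963) × 30.5 × e^(−0.420×1.358) = 0.4361 × 30.5 × 0.5653 = 7.519 mg/L.
Minimum DO = C_s − D_c = 10.9 − 7.519 = 3.381 mg/L.
x_c = v t_c = 0.685 m/s × 1.358 d × 86400 s/d = 80380 m ≈ 80.4 km.

t_c ≈ 1.36 d; D_c ≈ 7.52 mg/L; min DO ≈ 3.38 mg/L; x_c ≈ 80.4 km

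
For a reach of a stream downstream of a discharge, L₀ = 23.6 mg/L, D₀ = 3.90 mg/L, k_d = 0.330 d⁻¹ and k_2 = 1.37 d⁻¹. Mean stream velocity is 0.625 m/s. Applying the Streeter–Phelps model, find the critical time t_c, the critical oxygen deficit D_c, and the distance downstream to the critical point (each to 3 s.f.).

With k_2/k_d = 4.152 and 1 − D₀(k_2−k_d)/(k_d L₀) = 0.4792,
t_c = ln(4.152 × 0.4792) / (1.37 − 0.330) = ln(1.989) / 1.040 = 0.6878/1.040 = 0.6614 d.
D_c = (k_d/k_2) L₀ e^(−k_d t_c) = (0.330/1.37) × 23.6 × e^(−0.330×0.6614) = 0.2409 × 23.6 × 0.8039 = 4.570 mg/L.
x_c = v t_c = 0.625 m/s × 0.6614 d × 86400 s/d = 35710 m ≈ 35.7 km.

t_c ≈ 0.661 d; D_c ≈ 4.57 mg/L; x_c ≈ 35.7 km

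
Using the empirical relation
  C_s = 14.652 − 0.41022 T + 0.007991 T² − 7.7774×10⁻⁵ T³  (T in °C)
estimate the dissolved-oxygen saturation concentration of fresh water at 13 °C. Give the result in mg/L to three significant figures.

C_s ≈ 10.5 mg/L

C_s = 14.652 − 0.41022×13 + 0.007991×13² − 7.7774×10⁻⁵×13³ = 10.50 mg/L.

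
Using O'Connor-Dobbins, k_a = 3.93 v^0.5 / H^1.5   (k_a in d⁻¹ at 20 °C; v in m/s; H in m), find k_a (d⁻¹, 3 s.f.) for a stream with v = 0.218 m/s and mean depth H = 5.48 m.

k_a ≈ 0.143 d⁻¹

k_a = 3.93 × 0.218^0.5 / 5.48^1.5 = 3.93 × 0.4669 / 12.83 = 0.1430 d⁻¹.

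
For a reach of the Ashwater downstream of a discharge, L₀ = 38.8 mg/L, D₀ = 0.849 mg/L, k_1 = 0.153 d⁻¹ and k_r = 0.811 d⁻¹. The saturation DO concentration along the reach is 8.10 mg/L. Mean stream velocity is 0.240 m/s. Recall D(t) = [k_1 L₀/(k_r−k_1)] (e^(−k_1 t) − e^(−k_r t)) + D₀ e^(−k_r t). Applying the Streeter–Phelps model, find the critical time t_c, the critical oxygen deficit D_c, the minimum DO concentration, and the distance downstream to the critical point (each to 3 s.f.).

t_c ≈ 2.38 d; D_c ≈ 5.08 mg/L; min DO ≈ 3.02 mg/L; x_c ≈ 49.4 km

t_c = [1/(k_r−k_1)] ln[(k_r/k_1)(1 − D₀(k_r−k_1)/(k_1 L₀))]
= [1/(0.811−0.153)] ln[(0.811/0.153)(1 − 0.849×0.6580/(0.153×38.8))]
= (1/0.6580) ln[5.301 × 0.9059] = 1.520 × ln(4.802) = 1.520 × 1.569 = 2.384 d.
D_c = (k_1/k_r) L₀ e^(−k_1 t_c) = (0.153/0.811) × 38.8 × e^(−0.153×2.384) = 0.1887 × 38.8 × 0.6943 = 5.082 mg/L.
Minimum DO = C_s − D_c = 8.10 − 5.082 = 3.018 mg/L.
x_c = v t_c = 0.240 m/s × 2.384 d × 86400 s/d = 49440 m ≈ 49.4 km.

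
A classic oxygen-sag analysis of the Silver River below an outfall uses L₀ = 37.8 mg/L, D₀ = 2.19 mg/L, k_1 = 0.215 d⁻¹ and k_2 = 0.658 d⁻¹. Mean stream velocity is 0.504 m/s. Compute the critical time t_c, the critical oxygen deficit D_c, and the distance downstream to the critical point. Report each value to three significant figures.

t_c ≈ 2.24 d; D_c ≈ 7.63 mg/L; x_c ≈ 97.5 km

With k_2/k_1 = 3.060 and 1 − D₀(k_2−k_1)/(k_1 L₀) = 0.8806,
t_c = ln(3.060 × 0.8806) / (0.658 − 0.215) = ln(2.695) / 0.4430 = 0.9914/0.4430 = 2.238 d.
D_c = (k_1/k_2) L₀ e^(−k_1 t_c) = (0.215/0.658) × 37.8 × e^(−0.215×2.238) = 0.3267 × 37.8 × 0.6181 = 7.634 mg/L.
x_c = v t_c = 0.504 m/s × 2.238 d × 86400 s/d = 97460 m ≈ 97.5 km.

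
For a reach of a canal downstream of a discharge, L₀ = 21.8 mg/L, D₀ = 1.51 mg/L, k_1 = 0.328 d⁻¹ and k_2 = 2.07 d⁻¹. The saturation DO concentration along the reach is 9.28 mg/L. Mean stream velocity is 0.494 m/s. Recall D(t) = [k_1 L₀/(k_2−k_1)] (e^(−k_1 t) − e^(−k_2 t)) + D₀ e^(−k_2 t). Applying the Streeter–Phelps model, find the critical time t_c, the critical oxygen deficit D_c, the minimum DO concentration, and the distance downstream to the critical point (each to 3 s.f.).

At the critical point dD/dt = 0, so k_1 L₀ e^(−k_1 t) = k_2 D. Substituting D(t) from the Streeter–Phelps equation and solving for t gives
t_c = ln[(k_2/k_1)(1 − D₀(k_2−k_1)/(k_1 L₀))] / (k_2−k_1).
Here k_2−k_1 = 1.742 d⁻¹ and 1 − D₀(k_2−k_1)/(k_1 L₀) = 1 − 1.51×1.742/(0.328×21.8) = 0.6321, so
t_c = ln(6.311 × 0.6321) / 1.742 = 1.384 / 1.742 = 0.7943 d.
D_c = (k_1/k_2) L₀ e^(−k_1 t_c) = (0.328/2.07) × 21.8 × e^(−0.328×0.7943) = 0.1585 × 21.8 × 0.7706 = 2.662 mg/L.
Minimum DO = C_s − D_c = 9.28 − 2.662 = 6.618 mg/L.
x_c = v t_c = 0.494 m/s × 0.7943 d × 86400 s/d = 33900 m ≈ 33.9 km.

t_c ≈ 0.794 d; D_c ≈ 2.66 mg/L; min DO ≈ 6.62 mg/L; x_c ≈ 33.9 km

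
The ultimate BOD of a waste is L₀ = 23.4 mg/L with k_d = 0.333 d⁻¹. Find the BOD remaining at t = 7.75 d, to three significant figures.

L_t = L₀ e^(−k_d t) = 23.4 × e^(−0.333×7.75) = 23.4 × 0.07572 = 1.772 mg/L.

L ≈ 1.77 mg/L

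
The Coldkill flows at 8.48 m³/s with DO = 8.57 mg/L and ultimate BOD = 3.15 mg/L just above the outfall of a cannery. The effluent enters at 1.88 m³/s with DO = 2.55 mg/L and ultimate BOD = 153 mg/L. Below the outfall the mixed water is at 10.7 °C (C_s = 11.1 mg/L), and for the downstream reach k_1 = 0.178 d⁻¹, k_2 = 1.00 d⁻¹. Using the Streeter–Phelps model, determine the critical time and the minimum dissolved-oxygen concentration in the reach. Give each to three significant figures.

t_c ≈ 1.12 d; minimum DO ≈ 6.68 mg/L

Mixed DO = (8.48×8.57 + 1.88×2.55)/(8.48+1.88) = 77.47/10.36 = 7.478 mg/L.
Mixed L₀ = (8.48×3.15 + 1.88×153)/(10.36) = 314.4/10.36 = 30.34 mg/L.
Initial deficit D₀ = C_s − DO₀ = 11.1 − 7.478 = 3.622 mg/L.
t_c = (1/0.8220) ln[(1.00/0.178)(1 − 3.622×0.8220/(0.178×30.34))] = 1.217 × ln(2.521) = 1.125 d.
D_c = (0.178/1.00) × 30.34 × e^(−0.178×1.125) = 0.1780 × 30.34 × 0.8186 = 4.421 mg/L.
Minimum DO = 11.1 − 4.421 = 6.679 mg/L.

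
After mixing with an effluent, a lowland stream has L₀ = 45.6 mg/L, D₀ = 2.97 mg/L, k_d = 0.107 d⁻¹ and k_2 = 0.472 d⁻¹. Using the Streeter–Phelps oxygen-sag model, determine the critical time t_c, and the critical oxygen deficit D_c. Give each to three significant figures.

t_c ≈ 3.38 d; D_c ≈ 7.20 mg/L

At the critical point dD/dt = 0, so k_d L₀ e^(−k_d t) = k_2 D. Substituting D(t) from the Streeter–Phelps equation and solving for t gives
t_c = ln[(k_2/k_d)(1 − D₀(k_2−k_d)/(k_d L₀))] / (k_2−k_d).
Here k_2−k_d = 0.3650 d⁻¹ and 1 − D₀(k_2−k_d)/(k_d L₀) = 1 − 2.97×0.3650/(0.107×45.6) = 0.7778, so
t_c = ln(4.411 × 0.7778) / 0.3650 = 1.233 / 0.3650 = 3.378 d.
L(t_c) = L₀ e^(−k_d t_c) = 45.6 × 0.6967 = 31.77 mg/L, and at the critical point k_2 D_c = k_d L, so D_c = (0.107/0.472) × 31.77 = 7.202 mg/L.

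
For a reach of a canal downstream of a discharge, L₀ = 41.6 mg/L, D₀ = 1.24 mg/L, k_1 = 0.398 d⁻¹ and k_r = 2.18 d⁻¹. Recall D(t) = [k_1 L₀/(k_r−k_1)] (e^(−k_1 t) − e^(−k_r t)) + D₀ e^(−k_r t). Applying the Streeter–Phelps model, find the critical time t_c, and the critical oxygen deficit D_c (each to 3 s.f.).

t_c ≈ 0.874 d; D_c ≈ 5.36 mg/L

With k_r/k_1 = 5.477 and 1 − D₀(k_r−k_1)/(k_1 L₀) = 0.8665,
t_c = ln(5.477 × 0.8665) / (2.18 − 0.398) = ln(4.746) / 1.782 = 1.557/1.782 = 0.8740 d.
L(t_c) = L₀ e^(−k_1 t_c) = 41.6 × 0.7062 = 29.38 mg/L, and at the critical point k_r D_c = k_1 L, so D_c = (0.398/2.18) × 29.38 = 5.364 mg/L.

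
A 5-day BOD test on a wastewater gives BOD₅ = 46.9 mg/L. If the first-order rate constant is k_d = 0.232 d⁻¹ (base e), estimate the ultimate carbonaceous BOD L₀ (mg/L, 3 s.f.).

BOD₅ = L₀(1 − e^(−5k_d)) ⇒ L₀ = BOD₅ / (1 − e^(−5×0.232))
= 46.9 / (1 − 0.3135) = 46.9 / 0.6865 = 68.32 mg/L.

L₀ ≈ 68.3 mg/L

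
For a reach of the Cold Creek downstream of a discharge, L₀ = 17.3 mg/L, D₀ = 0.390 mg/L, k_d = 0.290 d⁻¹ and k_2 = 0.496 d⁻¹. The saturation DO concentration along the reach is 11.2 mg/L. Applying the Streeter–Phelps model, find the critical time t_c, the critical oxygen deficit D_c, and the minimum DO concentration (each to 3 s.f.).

t_c ≈ 2.53 d; D_c ≈ 4.86 mg/L; min DO ≈ 6.34 mg/L

With k_2/k_d = 1.710 and 1 − D₀(k_2−k_d)/(k_d L₀) = 0.9840,
t_c = ln(1.710 × 0.9840) / (0.496 − 0.290) = ln(1.683) / 0.2060 = 0.5206/0.2060 = 2.527 d.
L(t_c) = L₀ e^(−k_d t_c) = 17.3 × 0.4806 = 8.314 mg/L, and at the critical point k_2 D_c = k_d L, so D_c = (0.290/0.496) × 8.314 = 4.861 mg/L.
Minimum DO = C_s − D_c = 11.2 − 4.861 = 6.339 mg/L.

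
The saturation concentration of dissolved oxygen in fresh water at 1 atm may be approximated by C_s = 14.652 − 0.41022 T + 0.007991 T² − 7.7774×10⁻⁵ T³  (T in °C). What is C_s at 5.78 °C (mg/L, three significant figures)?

C_s = 14.652 − 0.41022×5.78 + 0.007991×5.78² − 7.7774×10⁻⁵×5.78³ = 12.53 mg/L.

C_s ≈ 12.5 mg/L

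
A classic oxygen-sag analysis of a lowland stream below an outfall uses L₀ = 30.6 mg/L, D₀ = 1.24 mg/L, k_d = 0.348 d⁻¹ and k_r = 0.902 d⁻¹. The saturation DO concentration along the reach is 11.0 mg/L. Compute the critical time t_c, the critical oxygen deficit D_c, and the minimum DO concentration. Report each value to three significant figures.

t_c ≈ 1.60 d; D_c ≈ 6.77 mg/L; min DO ≈ 4.23 mg/L

With k_r/k_d = 2.592 and 1 − D₀(k_r−k_d)/(k_d L₀) = 0.9355,
t_c = ln(2.592 × 0.9355) / (0.902 − 0.348) = ln(2.425) / 0.5540 = 0.8857/0.5540 = 1.599 d.
L(t_c) = L₀ e^(−k_d t_c) = 30.6 × 0.5733 = 17.54 mg/L, and at the critical point k_r D_c = k_d L, so D_c = (0.348/0.902) × 17.54 = 6.768 mg/L.
Minimum DO = C_s − D_c = 11.0 − 6.768 = 4.232 mg/L.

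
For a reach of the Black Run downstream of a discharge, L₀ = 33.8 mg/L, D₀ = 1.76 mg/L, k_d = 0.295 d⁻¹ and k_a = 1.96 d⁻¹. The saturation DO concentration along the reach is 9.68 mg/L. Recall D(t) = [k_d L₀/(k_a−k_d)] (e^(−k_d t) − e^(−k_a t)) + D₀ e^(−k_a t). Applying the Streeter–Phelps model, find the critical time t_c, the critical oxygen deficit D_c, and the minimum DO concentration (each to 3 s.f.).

t_c ≈ 0.928 d; D_c ≈ 3.87 mg/L; min DO ≈ 5.81 mg/L

With k_a/k_d = 6.644 and 1 − D₀(k_a−k_d)/(k_d L₀) = 0.7061,
t_c = ln(6.644 × 0.7061) / (1.96 − 0.295) = ln(4.691) / 1.665 = 1.546/1.665 = 0.9284 d.
L(t_c) = L₀ e^(−k_d t_c) = 33.8 × 0.7604 = 25.70 mg/L, and at the critical point k_a D_c = k_d L, so D_c = (0.295/1.96) × 25.70 = 3.869 mg/L.
Minimum DO = C_s − D_c = 9.68 − 3.869 = 5.811 mg/L.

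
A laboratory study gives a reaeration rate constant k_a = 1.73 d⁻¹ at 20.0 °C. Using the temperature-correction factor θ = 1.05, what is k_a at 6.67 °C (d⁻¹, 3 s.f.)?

k_a(T₂) = k_a(T₁) · θ^(T₂−T₁) = 1.73 × 1.05^(6.67−20.0)
= 1.73 × 1.05^-13.3 = 1.73 × 0.5219 = 0.9028 d⁻¹.

k_a ≈ 0.903 d⁻¹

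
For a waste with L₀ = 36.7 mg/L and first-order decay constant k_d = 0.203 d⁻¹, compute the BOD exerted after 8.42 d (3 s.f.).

y_t = L₀(1 − e^(−k_d t)) = 36.7 × (1 − e^(−0.203×8.42))
= 36.7 × (1 − 0.1810) = 36.7 × 0.8190 = 30.06 mg/L.

y ≈ 30.1 mg/L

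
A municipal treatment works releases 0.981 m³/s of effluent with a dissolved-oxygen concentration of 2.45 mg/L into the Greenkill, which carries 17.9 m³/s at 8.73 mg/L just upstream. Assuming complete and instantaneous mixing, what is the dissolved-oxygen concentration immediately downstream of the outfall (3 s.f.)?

Flow-weighted mixing: C = (Q_r C_r + Q_w C_w)/(Q_r + Q_w)
= (17.9×8.73 + 0.981×2.45)/(17.9 + 0.981) = 158.7/18.88 = 8.404 mg/L.

8.40 mg/L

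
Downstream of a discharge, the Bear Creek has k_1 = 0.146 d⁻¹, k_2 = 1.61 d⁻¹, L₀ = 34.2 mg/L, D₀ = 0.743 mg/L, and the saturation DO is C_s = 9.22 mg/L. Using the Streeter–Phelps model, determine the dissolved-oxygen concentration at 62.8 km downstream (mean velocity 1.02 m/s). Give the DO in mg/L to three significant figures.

Travel time t = x/v = 62.8 km / (1.02 m/s) = 62800 m / 1.02 m/s = 61570 s = 0.7126 d.
k_1 L₀/(k_2−k_1) = 0.146×34.2/(1.61−0.146) = 4.993/1.464 = 3.411 mg/L.
e^(−k_1 t) = e^(−0.146×0.7126) = 0.9012; e^(−k_2 t) = e^(−1.61×0.7126) = 0.3175.
D = 3.411 × (0.9012 − 0.3175) + 0.743 × 0.3175 = 1.991 + 0.2359 = 2.227 mg/L.
DO = C_s − D = 9.22 − 2.227 = 6.993 mg/L.

DO ≈ 6.99 mg/L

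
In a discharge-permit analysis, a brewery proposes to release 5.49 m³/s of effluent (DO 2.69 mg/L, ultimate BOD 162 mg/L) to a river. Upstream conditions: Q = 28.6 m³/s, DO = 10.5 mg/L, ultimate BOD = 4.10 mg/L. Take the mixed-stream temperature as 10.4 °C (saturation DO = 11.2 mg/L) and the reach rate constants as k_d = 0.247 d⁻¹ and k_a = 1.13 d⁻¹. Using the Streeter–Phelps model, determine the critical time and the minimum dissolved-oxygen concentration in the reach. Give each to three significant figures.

Mixed DO = (28.6×10.5 + 5.49×2.69)/(28.6+5.49) = 315.1/34.09 = 9.242 mg/L.
Mixed L₀ = (28.6×4.10 + 5.49×162)/(34.09) = 1007/34.09 = 29.53 mg/L.
Initial deficit D₀ = C_s − DO₀ = 11.2 − 9.242 = 1.958 mg/L.
t_c = (1/0.8830) ln[(1.13/0.247)(1 − 1.958×0.8830/(0.247×29.53))] = 1.133 × ln(3.491) = 1.416 d.
D_c = (0.247/1.13) × 29.53 × e^(−0.247×1.416) = 0.2186 × 29.53 × 0.7049 = 4.550 mg/L.
Minimum DO = 11.2 − 4.550 = 6.650 mg/L.

t_c ≈ 1.42 d; minimum DO ≈ 6.65 mg/L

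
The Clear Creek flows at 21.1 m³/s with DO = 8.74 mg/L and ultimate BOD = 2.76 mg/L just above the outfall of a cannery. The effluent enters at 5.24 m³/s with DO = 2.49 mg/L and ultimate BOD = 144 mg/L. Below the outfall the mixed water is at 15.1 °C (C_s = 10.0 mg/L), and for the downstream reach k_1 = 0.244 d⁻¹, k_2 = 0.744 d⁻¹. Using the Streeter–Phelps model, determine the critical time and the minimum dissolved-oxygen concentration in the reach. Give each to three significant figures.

Mixed DO = (21.1×8.74 + 5.24×2.49)/(21.1+5.24) = 197.5/26.34 = 7.497 mg/L.
Mixed L₀ = (21.1×2.76 + 5.24×144)/(26.34) = 812.8/26.34 = 30.86 mg/L.
Initial deficit D₀ = C_s − DO₀ = 10.0 − 7.497 = 2.503 mg/L.
t_c = (1/0.5000) ln[(0.744/0.244)(1 − 2.503×0.5000/(0.244×30.86))] = 2.000 × ln(2.542) = 1.866 d.
D_c = (0.244/0.744) × 30.86 × e^(−0.244×1.866) = 0.3280 × 30.86 × 0.6342 = 6.418 mg/L.
Minimum DO = 10.0 − 6.418 = 3.582 mg/L.

t_c ≈ 1.87 d; minimum DO ≈ 3.58 mg/L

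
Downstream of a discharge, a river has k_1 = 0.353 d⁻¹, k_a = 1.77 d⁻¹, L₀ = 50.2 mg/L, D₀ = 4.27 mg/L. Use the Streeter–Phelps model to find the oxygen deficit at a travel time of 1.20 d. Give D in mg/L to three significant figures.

k_1 L₀/(k_a−k_1) = 0.353×50.2/(1.77−0.353) = 17.72/1.417 = 12.51 mg/L.
e^(−k_1 t) = e^(−0.353×1.200) = 0.6547; e^(−k_a t) = e^(−1.77×1.200) = 0.1196.
D = 12.51 × (0.6547 − 0.1196) + 4.27 × 0.1196 = 6.692 + 0.5105 = 7.203 mg/L.

D ≈ 7.20 mg/L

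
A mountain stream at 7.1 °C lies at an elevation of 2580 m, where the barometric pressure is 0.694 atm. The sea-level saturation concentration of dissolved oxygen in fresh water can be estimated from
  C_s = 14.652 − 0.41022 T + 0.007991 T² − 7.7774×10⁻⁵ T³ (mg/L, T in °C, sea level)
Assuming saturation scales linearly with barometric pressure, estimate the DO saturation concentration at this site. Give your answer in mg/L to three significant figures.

C_s ≈ 8.41 mg/L

At sea level: C_s = 14.652 − 0.41022×7.1 + 0.007991×7.1² − 7.7774×10⁻⁵×7.1³ = 12.11 mg/L.
Pressure correction: C_s' = 12.11 × 0.694 = 8.407 mg/L.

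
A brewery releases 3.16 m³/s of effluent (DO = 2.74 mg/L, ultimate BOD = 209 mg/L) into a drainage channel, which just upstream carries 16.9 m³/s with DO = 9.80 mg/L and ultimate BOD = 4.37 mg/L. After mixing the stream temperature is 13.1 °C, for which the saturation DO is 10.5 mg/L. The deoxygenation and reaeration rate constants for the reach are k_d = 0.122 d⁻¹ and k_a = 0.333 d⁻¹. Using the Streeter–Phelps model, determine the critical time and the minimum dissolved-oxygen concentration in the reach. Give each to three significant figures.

t_c ≈ 4.33 d; minimum DO ≈ 2.60 mg/L

Mixed DO = (16.9×9.80 + 3.16×2.74)/(16.9+3.16) = 174.3/20.06 = 8.688 mg/L.
Mixed L₀ = (16.9×4.37 + 3.16×209)/(20.06) = 734.3/20.06 = 36.60 mg/L.
Initial deficit D₀ = C_s − DO₀ = 10.5 − 8.688 = 1.812 mg/L.
t_c = (1/0.2110) ln[(0.333/0.122)(1 − 1.812×0.2110/(0.122×36.60))] = 4.739 × ln(2.496) = 4.335 d.
D_c = (0.122/0.333) × 36.60 × e^(−0.122×4.335) = 0.3664 × 36.60 × 0.5893 = 7.903 mg/L.
Minimum DO = 10.5 − 7.903 = 2.597 mg/L.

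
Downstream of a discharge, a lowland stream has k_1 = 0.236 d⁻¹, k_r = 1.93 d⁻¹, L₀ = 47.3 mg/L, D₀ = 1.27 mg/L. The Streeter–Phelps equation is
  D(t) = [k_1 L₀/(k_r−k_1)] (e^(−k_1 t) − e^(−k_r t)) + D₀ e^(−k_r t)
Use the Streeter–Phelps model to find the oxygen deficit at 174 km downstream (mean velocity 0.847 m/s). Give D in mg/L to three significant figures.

D ≈ 3.71 mg/L

Travel time t = x/v = 174 km / (0.847 m/s) = 174000 m / 0.847 m/s = 205400 s = 2.378 d.
k_1 L₀/(k_r−k_1) = 0.236×47.3/(1.93−0.236) = 11.16/1.694 = 6.590 mg/L.
e^(−k_1 t) = e^(−0.236×2.378) = 0.5706; e^(−k_r t) = e^(−1.93×2.378) = 0.01016.
D = 6.590 × (0.5706 − 0.01016) + 1.27 × 0.01016 = 3.693 + 0.01291 = 3.706 mg/L.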